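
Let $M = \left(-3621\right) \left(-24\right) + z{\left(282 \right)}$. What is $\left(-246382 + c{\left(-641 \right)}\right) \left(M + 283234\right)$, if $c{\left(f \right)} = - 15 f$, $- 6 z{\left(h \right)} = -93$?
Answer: $- \frac{175280267469}{2} \approx -8.764 \cdot 10^{10}$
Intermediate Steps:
$z{\left(h \right)} = \frac{31}{2}$ ($z{\left(h \right)} = \left(- \frac{1}{6}\right) \left(-93\right) = \frac{31}{2}$)
$M = \frac{173839}{2}$ ($M = \left(-3621\right) \left(-24\right) + \frac{31}{2} = 86904 + \frac{31}{2} = \frac{173839}{2} \approx 86920.0$)
$\left(-246382 + c{\left(-641 \right)}\right) \left(M + 283234\right) = \left(-246382 - -9615\right) \left(\frac{173839}{2} + 283234\right) = \left(-246382 + 9615\right) \frac{740307}{2} = \left(-236767\right) \frac{740307}{2} = - \frac{175280267469}{2}$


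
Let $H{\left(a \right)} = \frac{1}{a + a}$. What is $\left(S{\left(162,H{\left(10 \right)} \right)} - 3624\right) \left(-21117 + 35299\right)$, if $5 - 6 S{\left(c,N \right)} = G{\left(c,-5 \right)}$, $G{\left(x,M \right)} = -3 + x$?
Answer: $- \frac{155278718}{3} \approx -5.176 \cdot 10^{7}$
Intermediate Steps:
$H{\left(a \right)} = \frac{1}{2 a}$
$S{\left(c,N \right)} = \frac{4}{3} - \frac{c}{6}$ ($S{\left(c,N \right)} = \frac{5}{6} - \frac{-3 + c}{6} = \frac{5}{6} - \left(- \frac{1}{2} + \frac{c}{6}\right) = \frac{4}{3} - \frac{c}{6}$)
$\left(S{\left(162,H{\left(10 \right)} \right)} - 3624\right) \left(-21117 + 35299\right) = \left(\left(\frac{4}{3} - 27\right) - 3624\right) \left(-21117 + 35299\right) = \left(\left(\frac{4}{3} - 27\right) - 3624\right) 14182 = \left(- \frac{77}{3} - 3624\right) 14182 = \left(- \frac{10949}{3}\right) 14182 = - \frac{155278718}{3}$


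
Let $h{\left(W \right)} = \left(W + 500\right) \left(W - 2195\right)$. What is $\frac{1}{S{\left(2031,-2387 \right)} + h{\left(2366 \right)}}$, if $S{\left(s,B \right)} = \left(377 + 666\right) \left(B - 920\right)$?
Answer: $- \frac{1}{2959115} \approx -3.3794 \cdot 10^{-7}$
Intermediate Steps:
$S{\left(s,B \right)} = -959560 + 1043 B$ ($S{\left(s,B \right)} = 1043 \left(-920 + B\right) = -959560 + 1043 B$)
$h{\left(W \right)} = \left(-2195 + W\right) \left(500 + W\right)$ ($h{\left(W \right)} = \left(500 + W\right) \left(-2195 + W\right) = \left(-2195 + W\right) \left(500 + W\right)$)
$\frac{1}{S{\left(2031,-2387 \right)} + h{\left(2366 \right)}} = \frac{1}{\left(-959560 + 1043 \left(-2387\right)\right) - \left(5107870 - 5597956\right)} = \frac{1}{\left(-959560 - 2489641\right) - -490086} = \frac{1}{-3449201 + 490086} = \frac{1}{-2959115} = - \frac{1}{2959115}$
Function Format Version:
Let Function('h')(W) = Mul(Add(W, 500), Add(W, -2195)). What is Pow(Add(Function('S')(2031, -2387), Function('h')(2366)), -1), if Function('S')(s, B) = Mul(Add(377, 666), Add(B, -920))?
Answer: Rational(-1, 2959115) ≈ -3.3794e-7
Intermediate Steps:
Function('S')(s, B) = Add(-959560, Mul(1043, B)) (Function('S')(s, B) = Mul(1043, Add(-920, B)) = Add(-959560, Mul(1043, B)))
Function('h')(W) = Mul(Add(-2195, W), Add(500, W)) (Function('h')(W) = Mul(Add(500, W), Add(-2195, W)) = Mul(Add(-2195, W), Add(500, W)))
Pow(Add(Function('S')(2031, -2387), Function('h')(2366)), -1) = Pow(Add(Add(-959560, Mul(1043, -2387)), Add(-1097500, Pow(2366, 2), Mul(-1695, 2366))), -1) = Pow(Add(Add(-959560, -2489641), Add(-1097500, 5597956, -4010370)), -1) = Pow(Add(-3449201, 490086), -1) = Pow(-2959115, -1) = Rational(-1, 2959115)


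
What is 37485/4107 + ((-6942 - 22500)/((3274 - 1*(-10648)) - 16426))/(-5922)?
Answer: 4410575011/483344616 ≈ 9.1251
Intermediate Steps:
37485/4107 + ((-6942 - 22500)/((3274 - 1*(-10648)) - 16426))/(-5922) = 37485*(1/4107) - 29442/((3274 + 10648) - 16426)*(-1/5922) = 12495/1369 - 29442/(13922 - 16426)*(-1/5922) = 12495/1369 - 29442/(-2504)*(-1/5922) = 12495/1369 - 29442*(-1/2504)*(-1/5922) = 12495/1369 + (14721/1252)*(-1/5922) = 12495/1369 - 701/353064 = 4410575011/483344616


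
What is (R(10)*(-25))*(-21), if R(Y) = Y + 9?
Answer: 9975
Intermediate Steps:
R(Y) = 9 + Y
(R(10)*(-25))*(-21) = ((9 + 10)*(-25))*(-21) = (19*(-25))*(-21) = -475*(-21) = 9975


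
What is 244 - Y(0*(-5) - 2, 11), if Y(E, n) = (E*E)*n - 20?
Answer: 220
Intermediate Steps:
Y(E, n) = -20 + n*E**2 (Y(E, n) = E**2*n - 20 = n*E**2 - 20 = -20 + n*E**2)
244 - Y(0*(-5) - 2, 11) = 244 - (-20 + 11*(0*(-5) - 2)**2) = 244 - (-20 + 11*(0 - 2)**2) = 244 - (-20 + 11*(-2)**2) = 244 - (-20 + 11*4) = 244 - (-20 + 44) = 244 - 1*24 = 244 - 24 = 220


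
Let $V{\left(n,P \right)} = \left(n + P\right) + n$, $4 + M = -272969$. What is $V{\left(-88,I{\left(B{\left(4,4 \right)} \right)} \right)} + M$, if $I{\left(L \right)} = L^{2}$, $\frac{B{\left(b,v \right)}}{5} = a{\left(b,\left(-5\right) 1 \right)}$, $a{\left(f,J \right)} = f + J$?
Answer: $-273124$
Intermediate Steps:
$M = -272973$ ($M = -4 - 272969 = -272973$)
$a{\left(f,J \right)} = J + f$
$B{\left(b,v \right)} = -25 + 5 b$ ($B{\left(b,v \right)} = 5 \left(\left(-5\right) 1 + b\right) = 5 \left(-5 + b\right) = -25 + 5 b$)
$V{\left(n,P \right)} = P + 2 n$ ($V{\left(n,P \right)} = \left(P + n\right) + n = P + 2 n$)
$V{\left(-88,I{\left(B{\left(4,4 \right)} \right)} \right)} + M = \left(\left(-25 + 5 \cdot 4\right)^{2} + 2 \left(-88\right)\right) - 272973 = \left(\left(-25 + 20\right)^{2} - 176\right) - 272973 = \left(\left(-5\right)^{2} - 176\right) - 272973 = \left(25 - 176\right) - 272973 = -151 - 272973 = -273124$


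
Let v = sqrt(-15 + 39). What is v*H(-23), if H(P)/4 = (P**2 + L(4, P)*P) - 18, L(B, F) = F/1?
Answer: 8320*sqrt(6) ≈ 20380.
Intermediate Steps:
L(B, F) = F (L(B, F) = F*1 = F)
H(P) = -72 + 8*P**2 (H(P) = 4*((P**2 + P*P) - 18) = 4*((P**2 + P**2) - 18) = 4*(2*P**2 - 18) = 4*(-18 + 2*P**2) = -72 + 8*P**2)
v = 2*sqrt(6) (v = sqrt(24) = 2*sqrt(6) ≈ 4.8990)
v*H(-23) = (2*sqrt(6))*(-72 + 8*(-23)**2) = (2*sqrt(6))*(-72 + 8*529) = (2*sqrt(6))*(-72 + 4232) = (2*sqrt(6))*4160 = 8320*sqrt(6)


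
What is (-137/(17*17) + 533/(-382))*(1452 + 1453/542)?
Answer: -162710532127/59835716 ≈ -2719.3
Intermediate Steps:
(-137/(17*17) + 533/(-382))*(1452 + 1453/542) = (-137/289 + 533*(-1/382))*(1452 + 1453*(1/542)) = (-137*1/289 - 533/382)*(1452 + 1453/542) = (-137/289 - 533/382)*(788437/542) = -206371/110398*788437/542 = -162710532127/59835716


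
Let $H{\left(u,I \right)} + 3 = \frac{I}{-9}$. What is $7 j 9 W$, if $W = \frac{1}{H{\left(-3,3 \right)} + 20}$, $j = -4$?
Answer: $- \frac{378}{25} \approx -15.12$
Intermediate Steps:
$H{\left(u,I \right)} = -3 - \frac{I}{9}$ ($H{\left(u,I \right)} = -3 + \frac{I}{-9} = -3 + I \left(- \frac{1}{9}\right) = -3 - \frac{I}{9}$)
$W = \frac{3}{50}$ ($W = \frac{1}{\left(-3 - \frac{1}{3}\right) + 20} = \frac{1}{- \frac{10}{3} + 20} = \frac{1}{\frac{50}{3}} = \frac{3}{50} \approx 0.06$)
$7 j 9 W = 7 \left(-4\right) 9 \cdot \frac{3}{50} = \left(-28\right) 9 \cdot \frac{3}{50} = \left(-252\right) \frac{3}{50} = - \frac{378}{25}$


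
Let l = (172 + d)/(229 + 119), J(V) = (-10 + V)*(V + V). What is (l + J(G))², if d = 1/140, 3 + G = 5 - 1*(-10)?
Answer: 620230277209/263737600 ≈ 2351.7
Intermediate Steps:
G = 12 (G = -3 + (5 - 1*(-10)) = -3 + (5 + 10) = -3 + 15 = 12)
d = 1/140 ≈ 0.0071429
J(V) = 2*V*(-10 + V) (J(V) = (-10 + V)*(2*V) = 2*V*(-10 + V))
l = 8027/16240 (l = (172 + 1/140)/(229 + 119) = (24081/140)/348 = (24081/140)*(1/348) = 8027/16240 ≈ 0.49427)
(l + J(G))² = (8027/16240 + 2*12*(-10 + 12))² = (8027/16240 + 2*12*2)² = (8027/16240 + 48)² = (787547/16240)² = 620230277209/263737600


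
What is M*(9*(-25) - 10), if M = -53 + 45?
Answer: 1880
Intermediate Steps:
M = -8
M*(9*(-25) - 10) = -8*(9*(-25) - 10) = -8*(-225 - 10) = -8*(-235) = 1880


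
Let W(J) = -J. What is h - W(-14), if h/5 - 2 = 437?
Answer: 2181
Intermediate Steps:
h = 2195 (h = 10 + 5*437 = 10 + 2185 = 2195)
h - W(-14) = 2195 - (-1)*(-14) = 2195 - 1*14 = 2195 - 14 = 2181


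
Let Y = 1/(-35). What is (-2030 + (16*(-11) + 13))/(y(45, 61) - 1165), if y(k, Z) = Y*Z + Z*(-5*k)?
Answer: 25585/173737 ≈ 0.14726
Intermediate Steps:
Y = -1/35 ≈ -0.028571
y(k, Z) = -Z/35 - 5*Z*k (y(k, Z) = -Z/35 + Z*(-5*k) = -Z/35 - 5*Z*k)
(-2030 + (16*(-11) + 13))/(y(45, 61) - 1165) = (-2030 + (16*(-11) + 13))/(-1/35*61*(1 + 175*45) - 1165) = (-2030 + (-176 + 13))/(-1/35*61*(1 + 7875) - 1165) = (-2030 - 163)/(-1/35*61*7876 - 1165) = -2193/(-480436/35 - 1165) = -2193/(-521211/35) = -2193*(-35/521211) = 25585/173737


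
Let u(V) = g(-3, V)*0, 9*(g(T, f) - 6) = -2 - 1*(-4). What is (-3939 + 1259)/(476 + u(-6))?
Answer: -670/119 ≈ -5.6302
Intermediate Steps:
g(T, f) = 56/9 (g(T, f) = 6 + (-2 - 1*(-4))/9 = 6 + (-2 + 4)/9 = 6 + (1/9)*2 = 6 + 2/9 = 56/9)
u(V) = 0 (u(V) = (56/9)*0 = 0)
(-3939 + 1259)/(476 + u(-6)) = (-3939 + 1259)/(476 + 0) = -2680/476 = -2680*1/476 = -670/119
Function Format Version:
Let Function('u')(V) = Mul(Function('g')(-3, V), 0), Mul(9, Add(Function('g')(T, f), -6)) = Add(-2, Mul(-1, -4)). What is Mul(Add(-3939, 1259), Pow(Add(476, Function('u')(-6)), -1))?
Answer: Rational(-670, 119) ≈ -5.6302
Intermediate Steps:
Function('g')(T, f) = Rational(56, 9) (Function('g')(T, f) = Add(6, Mul(Rational(1, 9), Add(-2, Mul(-1, -4)))) = Add(6, Mul(Rational(1, 9), Add(-2, 4))) = Add(6, Mul(Rational(1, 9), 2)) = Add(6, Rational(2, 9)) = Rational(56, 9))
Function('u')(V) = 0 (Function('u')(V) = Mul(Rational(56, 9), 0) = 0)
Mul(Add(-3939, 1259), Pow(Add(476, Function('u')(-6)), -1)) = Mul(Add(-3939, 1259), Pow(Add(476, 0), -1)) = Mul(-2680, Pow(476, -1)) = Mul(-2680, Rational(1, 476)) = Rational(-670, 119)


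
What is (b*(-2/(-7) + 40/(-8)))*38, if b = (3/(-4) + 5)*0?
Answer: 0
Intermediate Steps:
b = 0 (b = (3*(-1/4) + 5)*0 = (-3/4 + 5)*0 = (17/4)*0 = 0)
(b*(-2/(-7) + 40/(-8)))*38 = (0*(-2/(-7) + 40/(-8)))*38 = (0*(-2*(-1/7) + 40*(-1/8)))*38 = (0*(2/7 - 5))*38 = (0*(-33/7))*38 = 0*38 = 0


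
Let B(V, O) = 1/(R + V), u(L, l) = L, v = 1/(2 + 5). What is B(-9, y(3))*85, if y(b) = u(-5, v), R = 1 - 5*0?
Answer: -85/8 ≈ -10.625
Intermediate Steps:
v = ⅐ (v = 1/7 = ⅐ ≈ 0.14286)
R = 1 (R = 1 + 0 = 1)
y(b) = -5
B(V, O) = 1/(1 + V)
B(-9, y(3))*85 = 85/(1 - 9) = 85/(-8) = -⅛*85 = -85/8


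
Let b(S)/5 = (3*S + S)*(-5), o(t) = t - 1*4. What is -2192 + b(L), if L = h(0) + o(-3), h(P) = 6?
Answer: -2092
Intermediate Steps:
o(t) = -4 + t (o(t) = t - 4 = -4 + t)
L = -1 (L = 6 + (-4 - 3) = 6 - 7 = -1)
b(S) = -100*S (b(S) = 5*((3*S + S)*(-5)) = 5*((4*S)*(-5)) = 5*(-20*S) = -100*S)
-2192 + b(L) = -2192 - 100*(-1) = -2192 + 100 = -2092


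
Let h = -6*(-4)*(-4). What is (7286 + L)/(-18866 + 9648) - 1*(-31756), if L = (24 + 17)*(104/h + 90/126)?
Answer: 2235312829/70392 ≈ 31755.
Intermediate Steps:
h = -96 (h = 24*(-4) = -96)
L = -1271/84 (L = (24 + 17)*(104/(-96) + 90/126) = 41*(104*(-1/96) + 90*(1/126)) = 41*(-13/12 + 5/7) = 41*(-31/84) = -1271/84 ≈ -15.131)
(7286 + L)/(-18866 + 9648) - 1*(-31756) = (7286 - 1271/84)/(-18866 + 9648) - 1*(-31756) = (610753/84)/(-9218) + 31756 = (610753/84)*(-1/9218) + 31756 = -55523/70392 + 31756 = 2235312829/70392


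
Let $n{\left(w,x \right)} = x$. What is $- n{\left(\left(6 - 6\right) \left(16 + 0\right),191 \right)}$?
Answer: $-191$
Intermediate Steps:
$- n{\left(\left(6 - 6\right) \left(16 + 0\right),191 \right)} = \left(-1\right) 191 = -191$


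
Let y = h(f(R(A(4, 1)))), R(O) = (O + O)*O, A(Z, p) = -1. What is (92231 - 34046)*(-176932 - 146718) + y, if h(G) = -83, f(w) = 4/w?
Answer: -18831575333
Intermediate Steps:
R(O) = 2*O² (R(O) = (2*O)*O = 2*O²)
y = -83
(92231 - 34046)*(-176932 - 146718) + y = (92231 - 34046)*(-176932 - 146718) - 83 = 58185*(-323650) - 83 = -18831575250 - 83 = -18831575333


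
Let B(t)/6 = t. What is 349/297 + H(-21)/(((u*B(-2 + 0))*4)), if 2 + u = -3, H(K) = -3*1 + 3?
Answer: 349/297 ≈ 1.1751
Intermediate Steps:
B(t) = 6*t
H(K) = 0 (H(K) = -3 + 3 = 0)
u = -5 (u = -2 - 3 = -5)
349/297 + H(-21)/(((u*B(-2 + 0))*4)) = 349/297 + 0/((-30*(-2 + 0)*4)) = 349*(1/297) + 0/((-30*(-2)*4)) = 349/297 + 0/((-5*(-12)*4)) = 349/297 + 0/((60*4)) = 349/297 + 0/240 = 349/297 + 0*(1/240) = 349/297 + 0 = 349/297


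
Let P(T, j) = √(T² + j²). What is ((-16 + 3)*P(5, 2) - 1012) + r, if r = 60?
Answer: -952 - 13*√29 ≈ -1022.0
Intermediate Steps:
((-16 + 3)*P(5, 2) - 1012) + r = ((-16 + 3)*√(5² + 2²) - 1012) + 60 = (-13*√(25 + 4) - 1012) + 60 = (-13*√29 - 1012) + 60 = (-1012 - 13*√29) + 60 = -952 - 13*√29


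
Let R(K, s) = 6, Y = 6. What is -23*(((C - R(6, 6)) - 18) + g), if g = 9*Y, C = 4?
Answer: -782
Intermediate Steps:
g = 54 (g = 9*6 = 54)
-23*(((C - R(6, 6)) - 18) + g) = -23*(((4 - 1*6) - 18) + 54) = -23*(((4 - 6) - 18) + 54) = -23*((-2 - 18) + 54) = -23*(-20 + 54) = -23*34 = -782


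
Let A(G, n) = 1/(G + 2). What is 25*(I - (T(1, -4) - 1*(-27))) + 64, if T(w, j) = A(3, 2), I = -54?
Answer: -1966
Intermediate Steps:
A(G, n) = 1/(2 + G)
T(w, j) = 1/5 (T(w, j) = 1/(2 + 3) = 1/5)
25*(I - (T(1, -4) - 1*(-27))) + 64 = 25*(-54 - (1/5 - 1*(-27))) + 64 = 25*(-54 - (1/5 + 27)) + 64 = 25*(-54 - 1*136/5) + 64 = 25*(-54 - 136/5) + 64 = 25*(-406/5) + 64 = -2030 + 64 = -1966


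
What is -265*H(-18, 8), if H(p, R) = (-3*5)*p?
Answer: -71550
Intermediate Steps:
H(p, R) = -15*p
-265*H(-18, 8) = -(-3975)*(-18) = -265*270 = -71550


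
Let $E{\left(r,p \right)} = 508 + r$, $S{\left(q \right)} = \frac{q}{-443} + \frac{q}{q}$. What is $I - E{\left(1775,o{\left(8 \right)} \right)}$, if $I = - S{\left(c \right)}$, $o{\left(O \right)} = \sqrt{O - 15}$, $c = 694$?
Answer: $- \frac{1011118}{443} \approx -2282.4$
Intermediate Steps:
$S{\left(q \right)} = 1 - \frac{q}{443}$ ($S{\left(q \right)} = q \left(- \frac{1}{443}\right) + 1 = - \frac{q}{443} + 1 = 1 - \frac{q}{443}$)
$o{\left(O \right)} = \sqrt{-15 + O}$
$I = \frac{251}{443}$ ($I = - (1 - \frac{694}{443}) = \left(-1\right) \left(- \frac{251}{443}\right) = \frac{251}{443} \approx 0.56659$)
$I - E{\left(1775,o{\left(8 \right)} \right)} = \frac{251}{443} - \left(508 + 1775\right) = \frac{251}{443} - 2283 = - \frac{1011118}{443}$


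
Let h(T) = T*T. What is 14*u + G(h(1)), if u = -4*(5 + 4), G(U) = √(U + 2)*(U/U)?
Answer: -504 + √3 ≈ -502.27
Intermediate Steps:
h(T) = T²
G(U) = √(2 + U) (G(U) = √(2 + U)*1 = √(2 + U))
u = -36 (u = -4*9 = -36)
14*u + G(h(1)) = 14*(-36) + √(2 + 1²) = -504 + √(2 + 1) = -504 + √3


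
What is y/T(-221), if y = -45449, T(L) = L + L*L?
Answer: -45449/48620 ≈ -0.93478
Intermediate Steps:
T(L) = L + L**2
y/T(-221) = -45449*(-1/(221*(1 - 221))) = -45449/((-221*(-220))) = -45449/48620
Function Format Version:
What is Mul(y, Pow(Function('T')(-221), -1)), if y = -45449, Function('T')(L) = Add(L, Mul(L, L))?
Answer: Rational(-45449, 48620) ≈ -0.93478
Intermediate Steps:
Function('T')(L) = Add(L, Pow(L, 2))
Mul(y, Pow(Function('T')(-221), -1)) = Mul(-45449, Pow(Mul(-221, Add(1, -221)), -1)) = Mul(-45449, Pow(Mul(-221, -220), -1)) = Mul(-45449, Pow(48620, -1)) = Mul(-45449, Rational(1, 48620)) = Rational(-45449, 48620)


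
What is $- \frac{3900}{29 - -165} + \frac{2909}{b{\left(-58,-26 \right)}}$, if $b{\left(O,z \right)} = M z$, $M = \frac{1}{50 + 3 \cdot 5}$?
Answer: $- \frac{1414765}{194} \approx -7292.6$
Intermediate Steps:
$M = \frac{1}{65}$ ($M = \frac{1}{50 + 15} = \frac{1}{65} \approx 0.015385$)
$b{\left(O,z \right)} = \frac{z}{65}$
$- \frac{3900}{29 - -165} + \frac{2909}{b{\left(-58,-26 \right)}} = - \frac{3900}{29 - -165} + \frac{2909}{\frac{1}{65} \left(-26\right)} = - \frac{3900}{29 + 165} + \frac{2909}{- \frac{2}{5}} = - \frac{3900}{194} + 2909 \left(- \frac{5}{2}\right) = \left(-3900\right) \frac{1}{194} - \frac{14545}{2} = - \frac{1950}{97} - \frac{14545}{2} = - \frac{1414765}{194}$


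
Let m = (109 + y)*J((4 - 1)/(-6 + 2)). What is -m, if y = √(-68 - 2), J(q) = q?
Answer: 327/4 + 3*I*√70/4 ≈ 81.75 + 6.2749*I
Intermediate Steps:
y = I*√70 (y = √(-70) = I*√70 ≈ 8.3666*I)
m = -327/4 - 3*I*√70/4 (m = (109 + I*√70)*((4 - 1)/(-6 + 2)) = (109 + I*√70)*(3/(-4)) = (109 + I*√70)*(3*(-¼)) = (109 + I*√70)*(-¾) = -327/4 - 3*I*√70/4 ≈ -81.75 - 6.2749*I)
-m = -(-327/4 - 3*I*√70/4) = 327/4 + 3*I*√70/4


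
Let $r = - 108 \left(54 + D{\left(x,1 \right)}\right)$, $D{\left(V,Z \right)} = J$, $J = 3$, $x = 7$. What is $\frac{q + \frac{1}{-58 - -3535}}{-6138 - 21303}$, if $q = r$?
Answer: $\frac{21404411}{95412357} \approx 0.22434$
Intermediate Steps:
$D{\left(V,Z \right)} = 3$
$r = -6156$ ($r = - 108 \left(54 + 3\right) = \left(-108\right) 57 = -6156$)
$q = -6156$
$\frac{q + \frac{1}{-58 - -3535}}{-6138 - 21303} = \frac{-6156 + \frac{1}{-58 - -3535}}{-6138 - 21303} = \frac{-6156 + \frac{1}{-58 + 3535}}{-27441} = \left(-6156 + \frac{1}{3477}\right) \left(- \frac{1}{27441}\right) = \left(- \frac{21404411}{3477}\right) \left(- \frac{1}{27441}\right) = \frac{21404411}{95412357}$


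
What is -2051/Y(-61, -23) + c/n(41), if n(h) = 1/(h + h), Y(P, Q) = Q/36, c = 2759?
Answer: 5277310/23 ≈ 2.2945e+5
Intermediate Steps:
Y(P, Q) = Q/36 (Y(P, Q) = Q*(1/36) = Q/36)
n(h) = 1/(2*h)
-2051/Y(-61, -23) + c/n(41) = -2051/((1/36)*(-23)) + 2759/(((1/2)/41)) = -2051/(-23/36) + 2759/(((1/2)*(1/41))) = -2051*(-36/23) + 2759/(1/82) = 73836/23 + 2759*82 = 73836/23 + 226238 = 5277310/23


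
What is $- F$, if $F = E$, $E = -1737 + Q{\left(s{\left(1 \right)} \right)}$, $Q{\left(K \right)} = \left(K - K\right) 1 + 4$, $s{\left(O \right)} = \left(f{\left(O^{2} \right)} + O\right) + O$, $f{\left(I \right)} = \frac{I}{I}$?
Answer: $1733$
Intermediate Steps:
$f{\left(I \right)} = 1$
$s{\left(O \right)} = 1 + 2 O$ ($s{\left(O \right)} = \left(1 + O\right) + O = 1 + 2 O$)
$Q{\left(K \right)} = 4$ ($Q{\left(K \right)} = 0 \cdot 1 + 4 = 0 + 4 = 4$)
$E = -1733$ ($E = -1737 + 4 = -1733$)
$F = -1733$
$- F = \left(-1\right) \left(-1733\right) = 1733$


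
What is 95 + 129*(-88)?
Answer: -11257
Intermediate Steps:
95 + 129*(-88) = 95 - 11352 = -11257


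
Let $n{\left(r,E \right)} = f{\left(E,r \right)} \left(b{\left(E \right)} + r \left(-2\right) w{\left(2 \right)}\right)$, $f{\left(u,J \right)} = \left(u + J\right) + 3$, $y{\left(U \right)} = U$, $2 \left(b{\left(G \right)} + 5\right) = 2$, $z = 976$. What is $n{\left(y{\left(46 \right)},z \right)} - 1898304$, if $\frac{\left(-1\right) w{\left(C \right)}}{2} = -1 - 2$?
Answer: $-2468204$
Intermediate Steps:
$b{\left(G \right)} = -4$ ($b{\left(G \right)} = -5 + \frac{1}{2} \cdot 2 = -5 + 1 = -4$)
$w{\left(C \right)} = 6$ ($w{\left(C \right)} = - 2 \left(-1 - 2\right) = \left(-2\right) \left(-3\right) = 6$)
$f{\left(u,J \right)} = 3 + J + u$ ($f{\left(u,J \right)} = \left(J + u\right) + 3 = 3 + J + u$)
$n{\left(r,E \right)} = \left(-4 - 12 r\right) \left(3 + E + r\right)$ ($n{\left(r,E \right)} = \left(3 + r + E\right) \left(-4 + r \left(-2\right) 6\right) = \left(3 + E + r\right) \left(-4 + - 2 r 6\right) = \left(3 + E + r\right) \left(-4 - 12 r\right) = \left(-4 - 12 r\right) \left(3 + E + r\right)$)
$n{\left(y{\left(46 \right)},z \right)} - 1898304 = - 4 \left(1 + 3 \cdot 46\right) \left(3 + 976 + 46\right) - 1898304 = \left(-4\right) \left(1 + 138\right) 1025 - 1898304 = \left(-4\right) 139 \cdot 1025 - 1898304 = -569900 - 1898304 = -2468204$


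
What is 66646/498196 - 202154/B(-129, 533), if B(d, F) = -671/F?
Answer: 439997608029/2740078 ≈ 1.6058e+5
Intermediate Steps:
66646/498196 - 202154/B(-129, 533) = 66646/498196 - 202154/((-671/533)) = 66646*(1/498196) - 202154/((-671*1/533)) = 33323/249098 - 202154/(-671/533) = 33323/249098 - 202154*(-533/671) = 33323/249098 + 1766362/11 = 439997608029/2740078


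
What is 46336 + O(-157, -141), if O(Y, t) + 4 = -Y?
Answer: 46489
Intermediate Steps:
O(Y, t) = -4 - Y
46336 + O(-157, -141) = 46336 + (-4 - 1*(-157)) = 46336 + (-4 + 157) = 46336 + 153 = 46489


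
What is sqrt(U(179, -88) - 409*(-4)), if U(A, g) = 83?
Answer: 3*sqrt(191) ≈ 41.461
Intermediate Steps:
sqrt(U(179, -88) - 409*(-4)) = sqrt(83 - 409*(-4)) = sqrt(83 + 1636) = sqrt(1719) = 3*sqrt(191)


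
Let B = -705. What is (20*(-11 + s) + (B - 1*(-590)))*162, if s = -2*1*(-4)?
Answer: -28350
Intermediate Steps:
s = 8 (s = -2*(-4) = 8)
(20*(-11 + s) + (B - 1*(-590)))*162 = (20*(-11 + 8) + (-705 - 1*(-590)))*162 = (20*(-3) + (-705 + 590))*162 = (-60 - 115)*162 = -175*162 = -28350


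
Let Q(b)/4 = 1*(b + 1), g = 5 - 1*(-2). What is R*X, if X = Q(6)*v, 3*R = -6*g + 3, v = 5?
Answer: -1820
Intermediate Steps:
g = 7 (g = 5 + 2 = 7)
Q(b) = 4 + 4*b (Q(b) = 4*(1*(b + 1)) = 4*(1*(1 + b)) = 4*(1 + b) = 4 + 4*b)
R = -13 (R = (-6*7 + 3)/3 = (-42 + 3)/3 = (⅓)*(-39) = -13)
X = 140 (X = (4 + 4*6)*5 = (4 + 24)*5 = 28*5 = 140)
R*X = -13*140 = -1820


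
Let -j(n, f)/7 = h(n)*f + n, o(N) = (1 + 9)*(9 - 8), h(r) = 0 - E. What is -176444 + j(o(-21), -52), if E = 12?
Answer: -180882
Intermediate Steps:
h(r) = -12 (h(r) = 0 - 1*12 = 0 - 12 = -12)
o(N) = 10 (o(N) = 10*1 = 10)
j(n, f) = -7*n + 84*f (j(n, f) = -7*(-12*f + n) = -7*(n - 12*f) = -7*n + 84*f)
-176444 + j(o(-21), -52) = -176444 + (-7*10 + 84*(-52)) = -176444 + (-70 - 4368) = -176444 - 4438 = -180882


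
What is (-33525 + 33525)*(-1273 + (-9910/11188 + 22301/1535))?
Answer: 0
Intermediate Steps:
(-33525 + 33525)*(-1273 + (-9910/11188 + 22301/1535)) = 0*(-1273 + (-9910*1/11188 + 22301*(1/1535))) = 0*(-1273 + (-4955/5594 + 22301/1535)) = 0*(-1273 + 117145869/8586790) = 0*(-10813837801/8586790) = 0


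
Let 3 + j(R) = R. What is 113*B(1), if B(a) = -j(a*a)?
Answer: 226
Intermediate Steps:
j(R) = -3 + R
B(a) = 3 - a**2 (B(a) = -(-3 + a*a) = -(-3 + a**2) = 3 - a**2)
113*B(1) = 113*(3 - 1*1**2) = 113*(3 - 1*1) = 113*(3 - 1) = 113*2 = 226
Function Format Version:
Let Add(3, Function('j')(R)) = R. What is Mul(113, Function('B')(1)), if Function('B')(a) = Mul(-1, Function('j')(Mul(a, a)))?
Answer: 226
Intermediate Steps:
Function('j')(R) = Add(-3, R)
Function('B')(a) = Add(3, Mul(-1, Pow(a, 2))) (Function('B')(a) = Mul(-1, Add(-3, Mul(a, a))) = Mul(-1, Add(-3, Pow(a, 2))) = Add(3, Mul(-1, Pow(a, 2))))
Mul(113, Function('B')(1)) = Mul(113, Add(3, Mul(-1, Pow(1, 2)))) = Mul(113, Add(3, Mul(-1, 1))) = Mul(113, Add(3, -1)) = Mul(113, 2) = 226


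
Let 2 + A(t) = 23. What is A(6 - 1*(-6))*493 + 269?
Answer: 10622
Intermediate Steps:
A(t) = 21 (A(t) = -2 + 23 = 21)
A(6 - 1*(-6))*493 + 269 = 21*493 + 269 = 10353 + 269 = 10622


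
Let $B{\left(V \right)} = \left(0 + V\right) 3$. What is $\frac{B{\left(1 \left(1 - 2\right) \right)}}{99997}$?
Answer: $- \frac{3}{99997} \approx -3.0001 \cdot 10^{-5}$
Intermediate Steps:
$B{\left(V \right)} = 3 V$ ($B{\left(V \right)} = V 3 = 3 V$)
$\frac{B{\left(1 \left(1 - 2\right) \right)}}{99997} = \frac{3 \cdot 1 \left(1 - 2\right)}{99997} = 3 \cdot 1 \left(-1\right) \frac{1}{99997} = 3 \left(-1\right) \frac{1}{99997} = \left(-3\right) \frac{1}{99997} = - \frac{3}{99997}$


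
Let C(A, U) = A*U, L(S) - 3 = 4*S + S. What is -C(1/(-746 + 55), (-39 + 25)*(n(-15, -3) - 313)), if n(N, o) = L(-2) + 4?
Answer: 4424/691 ≈ 6.4023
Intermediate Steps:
L(S) = 3 + 5*S (L(S) = 3 + (4*S + S) = 3 + 5*S)
n(N, o) = -3 (n(N, o) = (3 + 5*(-2)) + 4 = (3 - 10) + 4 = -7 + 4 = -3)
-C(1/(-746 + 55), (-39 + 25)*(n(-15, -3) - 313)) = -(-39 + 25)*(-3 - 313)/(-746 + 55) = -(-14*(-316))/(-691) = -(-1)*4424/691 = -1*(-4424/691) = 4424/691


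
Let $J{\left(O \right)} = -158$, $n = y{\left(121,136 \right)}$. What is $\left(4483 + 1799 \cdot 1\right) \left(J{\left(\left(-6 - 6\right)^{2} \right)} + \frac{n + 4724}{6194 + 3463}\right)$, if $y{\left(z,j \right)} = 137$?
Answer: $- \frac{1061619610}{1073} \approx -9.8939 \cdot 10^{5}$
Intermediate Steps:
$n = 137$
$\left(4483 + 1799 \cdot 1\right) \left(J{\left(\left(-6 - 6\right)^{2} \right)} + \frac{n + 4724}{6194 + 3463}\right) = \left(4483 + 1799 \cdot 1\right) \left(-158 + \frac{137 + 4724}{6194 + 3463}\right) = \left(4483 + 1799\right) \left(-158 + \frac{4861}{9657}\right) = 6282 \left(-158 + 4861 \cdot \frac{1}{9657}\right) = 6282 \left(-158 + \frac{4861}{9657}\right) = 6282 \left(- \frac{1520945}{9657}\right) = - \frac{1061619610}{1073}$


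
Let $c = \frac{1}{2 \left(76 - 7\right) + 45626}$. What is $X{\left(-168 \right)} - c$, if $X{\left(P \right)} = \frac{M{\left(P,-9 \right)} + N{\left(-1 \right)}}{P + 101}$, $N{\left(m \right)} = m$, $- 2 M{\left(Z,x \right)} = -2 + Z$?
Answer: $- \frac{3844243}{3066188} \approx -1.2538$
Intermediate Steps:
$M{\left(Z,x \right)} = 1 - \frac{Z}{2}$ ($M{\left(Z,x \right)} = - \frac{-2 + Z}{2} = 1 - \frac{Z}{2}$)
$X{\left(P \right)} = - \frac{P}{2 \left(101 + P\right)}$ ($X{\left(P \right)} = \frac{\left(1 - \frac{P}{2}\right) - 1}{P + 101} = \frac{\left(- \frac{1}{2}\right) P}{101 + P} = - \frac{P}{2 \left(101 + P\right)}$)
$c = \frac{1}{45764}$ ($c = \frac{1}{2 \cdot 69 + 45626} = \frac{1}{138 + 45626} = \frac{1}{45764} \approx 2.1851 \cdot 10^{-5}$)
$X{\left(-168 \right)} - c = \left(-1\right) \left(-168\right) \frac{1}{202 + 2 \left(-168\right)} - \frac{1}{45764} = \left(-1\right) \left(-168\right) \frac{1}{202 - 336} - \frac{1}{45764} = \left(-1\right) \left(-168\right) \frac{1}{-134} - \frac{1}{45764} = \left(-1\right) \left(-168\right) \left(- \frac{1}{134}\right) - \frac{1}{45764} = - \frac{84}{67} - \frac{1}{45764} = - \frac{3844243}{3066188}$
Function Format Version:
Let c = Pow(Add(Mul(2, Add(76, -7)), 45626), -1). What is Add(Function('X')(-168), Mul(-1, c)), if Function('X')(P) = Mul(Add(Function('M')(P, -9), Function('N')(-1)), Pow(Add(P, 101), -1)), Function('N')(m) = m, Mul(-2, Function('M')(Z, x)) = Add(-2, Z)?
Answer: Rational(-3844243, 3066188) ≈ -1.2538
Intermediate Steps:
Function('M')(Z, x) = Add(1, Mul(Rational(-1, 2), Z)) (Function('M')(Z, x) = Mul(Rational(-1, 2), Add(-2, Z)) = Add(1, Mul(Rational(-1, 2), Z)))
Function('X')(P) = Mul(Rational(-1, 2), P, Pow(Add(101, P), -1)) (Function('X')(P) = Mul(Add(Add(1, Mul(Rational(-1, 2), P)), -1), Pow(Add(P, 101), -1)) = Mul(Mul(Rational(-1, 2), P), Pow(Add(101, P), -1)) = Mul(Rational(-1, 2), P, Pow(Add(101, P), -1)))
c = Rational(1, 45764) (c = Pow(Add(Mul(2, 69), 45626), -1) = Pow(Add(138, 45626), -1) = Pow(45764, -1) = Rational(1, 45764) ≈ 2.1851e-5)
Add(Function('X')(-168), Mul(-1, c)) = Add(Mul(-1, -168, Pow(Add(202, Mul(2, -168)), -1)), Mul(-1, Rational(1, 45764))) = Add(Mul(-1, -168, Pow(Add(202, -336), -1)), Rational(-1, 45764)) = Add(Mul(-1, -168, Pow(-134, -1)), Rational(-1, 45764)) = Add(Mul(-1, -168, Rational(-1, 134)), Rational(-1, 45764)) = Add(Rational(-84, 67), Rational(-1, 45764)) = Rational(-3844243, 3066188)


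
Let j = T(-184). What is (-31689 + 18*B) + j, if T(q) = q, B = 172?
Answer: -28777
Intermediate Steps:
j = -184
(-31689 + 18*B) + j = (-31689 + 18*172) - 184 = (-31689 + 3096) - 184 = -28593 - 184 = -28777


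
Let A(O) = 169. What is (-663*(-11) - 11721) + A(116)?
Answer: -4259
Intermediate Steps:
(-663*(-11) - 11721) + A(116) = (-663*(-11) - 11721) + 169 = (7293 - 11721) + 169 = -4428 + 169 = -4259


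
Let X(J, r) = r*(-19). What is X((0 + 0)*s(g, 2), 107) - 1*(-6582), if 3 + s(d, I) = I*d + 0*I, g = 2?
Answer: 4549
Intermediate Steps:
s(d, I) = -3 + I*d (s(d, I) = -3 + (I*d + 0*I) = -3 + (I*d + 0) = -3 + I*d)
X(J, r) = -19*r
X((0 + 0)*s(g, 2), 107) - 1*(-6582) = -19*107 - 1*(-6582) = -2033 + 6582 = 4549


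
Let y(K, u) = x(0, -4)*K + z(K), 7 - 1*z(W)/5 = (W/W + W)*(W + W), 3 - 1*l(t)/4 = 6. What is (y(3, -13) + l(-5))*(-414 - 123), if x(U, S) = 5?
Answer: 44034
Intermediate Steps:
l(t) = -12 (l(t) = 12 - 4*6 = 12 - 24 = -12)
z(W) = 35 - 10*W*(1 + W) (z(W) = 35 - 5*(W/W + W)*(W + W) = 35 - 5*(1 + W)*2*W = 35 - 10*W*(1 + W))
y(K, u) = 35 - 10*K**2 - 5*K (y(K, u) = 5*K + (35 - 10*K - 10*K**2) = 35 - 10*K**2 - 5*K)
(y(3, -13) + l(-5))*(-414 - 123) = ((35 - 10*3**2 - 5*3) - 12)*(-414 - 123) = ((35 - 10*9 - 15) - 12)*(-537) = ((35 - 90 - 15) - 12)*(-537) = (-70 - 12)*(-537) = -82*(-537) = 44034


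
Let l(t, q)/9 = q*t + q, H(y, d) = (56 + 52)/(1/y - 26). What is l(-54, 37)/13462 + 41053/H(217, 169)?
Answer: -29414558665/2976372 ≈ -9882.7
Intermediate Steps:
H(y, d) = 108/(-26 + 1/y)
l(t, q) = 9*q + 9*q*t (l(t, q) = 9*(q*t + q) = 9*(q + q*t) = 9*q + 9*q*t)
l(-54, 37)/13462 + 41053/H(217, 169) = (9*37*(1 - 54))/13462 + 41053/((-108*217/(-1 + 26*217))) = (9*37*(-53))*(1/13462) + 41053/((-108*217/(-1 + 5642))) = -17649*1/13462 + 41053/((-108*217/5641)) = -333/254 + 41053/((-108*217*1/5641)) = -333/254 + 41053/(-23436/5641) = -333/254 + 41053*(-5641/23436) = -333/254 - 231579973/23436 = -29414558665/2976372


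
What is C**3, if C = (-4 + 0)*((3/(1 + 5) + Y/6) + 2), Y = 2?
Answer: -39304/27 ≈ -1455.7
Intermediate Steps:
C = -34/3 (C = (-4 + 0)*((3/(1 + 5) + 2/6) + 2) = -4*((3/6 + 2*(1/6)) + 2) = -4*((3*(1/6) + 1/3) + 2) = -4*((1/2 + 1/3) + 2) = -4*(5/6 + 2) = -4*17/6 = -34/3 ≈ -11.333)
C**3 = (-34/3)**3 = -39304/27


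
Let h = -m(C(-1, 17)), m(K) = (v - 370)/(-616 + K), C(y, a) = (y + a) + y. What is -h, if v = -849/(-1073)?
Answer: 396161/644873 ≈ 0.61432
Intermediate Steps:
v = 849/1073 (v = -849*(-1/1073) = 849/1073 ≈ 0.79124)
C(y, a) = a + 2*y (C(y, a) = (a + y) + y = a + 2*y)
m(K) = -396161/(1073*(-616 + K)) (m(K) = (849/1073 - 370)/(-616 + K) = -396161/(1073*(-616 + K)))
h = -396161/644873 (h = -(-396161)/(-660968 + 1073*(17 + 2*(-1))) = -(-396161)/(-660968 + 1073*(17 - 2)) = -(-396161)/(-660968 + 1073*15) = -(-396161)/(-660968 + 16095) = -(-396161)/(-644873) = -(-396161)*(-1)/644873 = -1*396161/644873 = -396161/644873 ≈ -0.61432)
-h = -1*(-396161/644873) = 396161/644873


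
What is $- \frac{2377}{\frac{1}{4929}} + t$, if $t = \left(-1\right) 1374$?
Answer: $-11717607$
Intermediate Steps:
$t = -1374$
$- \frac{2377}{\frac{1}{4929}} + t = - \frac{2377}{\frac{1}{4929}} - 1374 = - 2377 \frac{1}{\frac{1}{4929}} - 1374 = \left(-2377\right) 4929 - 1374 = -11716233 - 1374 = -11717607$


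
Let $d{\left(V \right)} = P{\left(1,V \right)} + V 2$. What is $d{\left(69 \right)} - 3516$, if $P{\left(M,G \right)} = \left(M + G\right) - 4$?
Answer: $-3312$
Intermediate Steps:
$P{\left(M,G \right)} = -4 + G + M$ ($P{\left(M,G \right)} = \left(G + M\right) - 4 = -4 + G + M$)
$d{\left(V \right)} = -3 + 3 V$ ($d{\left(V \right)} = \left(-4 + V + 1\right) + V 2 = \left(-3 + V\right) + 2 V = -3 + 3 V$)
$d{\left(69 \right)} - 3516 = \left(-3 + 3 \cdot 69\right) - 3516 = \left(-3 + 207\right) - 3516 = 204 - 3516 = -3312$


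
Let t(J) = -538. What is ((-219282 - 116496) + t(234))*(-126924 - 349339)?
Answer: 160174867108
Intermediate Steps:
((-219282 - 116496) + t(234))*(-126924 - 349339) = ((-219282 - 116496) - 538)*(-126924 - 349339) = (-335778 - 538)*(-476263) = -336316*(-476263) = 160174867108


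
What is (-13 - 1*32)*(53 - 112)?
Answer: 2655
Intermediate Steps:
(-13 - 1*32)*(53 - 112) = (-13 - 32)*(-59) = -45*(-59) = 2655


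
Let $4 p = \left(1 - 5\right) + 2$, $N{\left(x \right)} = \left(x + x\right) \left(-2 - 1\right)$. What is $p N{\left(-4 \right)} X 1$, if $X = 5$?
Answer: $-60$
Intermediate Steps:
$N{\left(x \right)} = - 6 x$ ($N{\left(x \right)} = 2 x \left(-3\right) = - 6 x$)
$p = - \frac{1}{2}$ ($p = \frac{\left(1 - 5\right) + 2}{4} = \frac{-4 + 2}{4} = \frac{1}{4} \left(-2\right) = - \frac{1}{2} \approx -0.5$)
$p N{\left(-4 \right)} X 1 = - \frac{\left(-6\right) \left(-4\right) 5 \cdot 1}{2} = - \frac{24 \cdot 5 \cdot 1}{2} = - \frac{120 \cdot 1}{2} = \left(- \frac{1}{2}\right) 120 = -60$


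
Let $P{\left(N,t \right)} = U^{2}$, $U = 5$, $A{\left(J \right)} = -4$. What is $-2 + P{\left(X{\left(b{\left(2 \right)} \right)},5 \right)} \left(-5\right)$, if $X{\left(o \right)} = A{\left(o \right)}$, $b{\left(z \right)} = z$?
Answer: $-127$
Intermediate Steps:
$X{\left(o \right)} = -4$
$P{\left(N,t \right)} = 25$ ($P{\left(N,t \right)} = 5^{2} = 25$)
$-2 + P{\left(X{\left(b{\left(2 \right)} \right)},5 \right)} \left(-5\right) = -2 + 25 \left(-5\right) = -2 - 125 = -127$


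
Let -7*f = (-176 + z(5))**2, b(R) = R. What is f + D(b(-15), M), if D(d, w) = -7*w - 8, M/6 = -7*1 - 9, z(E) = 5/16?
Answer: -6711833/1792 ≈ -3745.4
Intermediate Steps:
z(E) = 5/16 (z(E) = 5*(1/16) = 5/16)
M = -96 (M = 6*(-7*1 - 9) = 6*(-7 - 9) = 6*(-16) = -96)
D(d, w) = -8 - 7*w
f = -7901721/1792 (f = -(-176 + 5/16)**2/7 = -(-2811/16)**2/7 = -1/7*7901721/256 = -7901721/1792 ≈ -4409.4)
f + D(b(-15), M) = -7901721/1792 + (-8 - 7*(-96)) = -7901721/1792 + (-8 + 672) = -7901721/1792 + 664 = -6711833/1792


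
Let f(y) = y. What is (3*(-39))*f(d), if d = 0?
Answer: 0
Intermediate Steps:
(3*(-39))*f(d) = (3*(-39))*0 = -117*0 = 0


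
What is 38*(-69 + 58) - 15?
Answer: -433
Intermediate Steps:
38*(-69 + 58) - 15 = 38*(-11) - 15 = -418 - 15 = -433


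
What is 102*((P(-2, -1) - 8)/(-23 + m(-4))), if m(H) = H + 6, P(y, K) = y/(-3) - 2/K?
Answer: 544/21 ≈ 25.905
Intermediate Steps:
P(y, K) = -2/K - y/3 (P(y, K) = y*(-⅓) - 2/K = -y/3 - 2/K = -2/K - y/3)
m(H) = 6 + H
102*((P(-2, -1) - 8)/(-23 + m(-4))) = 102*(((-2/(-1) - ⅓*(-2)) - 8)/(-23 + (6 - 4))) = 102*(((-2*(-1) + ⅔) - 8)/(-23 + 2)) = 102*(((2 + ⅔) - 8)/(-21)) = 102*((8/3 - 8)*(-1/21)) = 102*(-16/3*(-1/21)) = 102*(16/63) = 544/21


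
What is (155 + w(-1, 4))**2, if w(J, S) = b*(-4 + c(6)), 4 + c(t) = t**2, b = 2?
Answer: 44521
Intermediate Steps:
c(t) = -4 + t**2
w(J, S) = 56 (w(J, S) = 2*(-4 + (-4 + 6**2)) = 2*(-4 + (-4 + 36)) = 2*(-4 + 32) = 2*28 = 56)
(155 + w(-1, 4))**2 = (155 + 56)**2 = 211**2 = 44521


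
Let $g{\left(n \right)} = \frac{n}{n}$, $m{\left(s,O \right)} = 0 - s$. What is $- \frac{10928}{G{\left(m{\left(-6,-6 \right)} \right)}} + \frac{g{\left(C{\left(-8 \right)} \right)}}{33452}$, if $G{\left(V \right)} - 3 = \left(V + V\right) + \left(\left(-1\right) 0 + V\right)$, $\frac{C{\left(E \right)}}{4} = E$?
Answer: $- \frac{365563435}{702492} \approx -520.38$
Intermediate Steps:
$m{\left(s,O \right)} = - s$
$C{\left(E \right)} = 4 E$
$g{\left(n \right)} = 1$
$G{\left(V \right)} = 3 + 3 V$ ($G{\left(V \right)} = 3 + \left(\left(V + V\right) + \left(\left(-1\right) 0 + V\right)\right) = 3 + \left(2 V + \left(0 + V\right)\right) = 3 + \left(2 V + V\right) = 3 + 3 V$)
$- \frac{10928}{G{\left(m{\left(-6,-6 \right)} \right)}} + \frac{g{\left(C{\left(-8 \right)} \right)}}{33452} = - \frac{10928}{3 + 3 \left(\left(-1\right) \left(-6\right)\right)} + 1 \cdot \frac{1}{33452} = - \frac{10928}{3 + 3 \cdot 6} + 1 \cdot \frac{1}{33452} = - \frac{10928}{3 + 18} + \frac{1}{33452} = - \frac{10928}{21} + \frac{1}{33452} = - \frac{365563435}{702492}$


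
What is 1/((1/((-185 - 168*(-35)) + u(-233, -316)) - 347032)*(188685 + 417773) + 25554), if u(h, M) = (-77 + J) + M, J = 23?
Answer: -5325/1120701134711692 ≈ -4.7515e-12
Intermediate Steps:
u(h, M) = -54 + M (u(h, M) = (-77 + 23) + M = -54 + M)
1/((1/((-185 - 168*(-35)) + u(-233, -316)) - 347032)*(188685 + 417773) + 25554) = 1/((1/((-185 - 168*(-35)) + (-54 - 316)) - 347032)*(188685 + 417773) + 25554) = 1/((1/((-185 + 5880) - 370) - 347032)*606458 + 25554) = 1/((1/(5695 - 370) - 347032)*606458 + 25554) = 1/((1/5325 - 347032)*606458 + 25554) = 1/(-1847945399/5325*606458 + 25554) = 1/(-1120701270786742/5325 + 25554) = 1/(-1120701134711692/5325) = -5325/1120701134711692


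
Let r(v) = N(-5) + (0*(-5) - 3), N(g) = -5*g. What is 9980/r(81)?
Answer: 4990/11 ≈ 453.64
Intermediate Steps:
r(v) = 22 (r(v) = -5*(-5) + (0*(-5) - 3) = 25 + (0 - 3) = 25 - 3 = 22)
9980/r(81) = 9980/22 = 9980*(1/22) = 4990/11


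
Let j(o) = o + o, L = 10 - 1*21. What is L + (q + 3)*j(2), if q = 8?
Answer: 33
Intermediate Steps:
L = -11 (L = 10 - 21 = -11)
j(o) = 2*o
L + (q + 3)*j(2) = -11 + (8 + 3)*(2*2) = -11 + 11*4 = -11 + 44 = 33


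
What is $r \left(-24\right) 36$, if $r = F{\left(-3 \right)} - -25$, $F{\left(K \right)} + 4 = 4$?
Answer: $-21600$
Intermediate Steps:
$F{\left(K \right)} = 0$ ($F{\left(K \right)} = -4 + 4 = 0$)
$r = 25$ ($r = 0 - -25 = 0 + 25 = 25$)
$r \left(-24\right) 36 = 25 \left(-24\right) 36 = \left(-600\right) 36 = -21600$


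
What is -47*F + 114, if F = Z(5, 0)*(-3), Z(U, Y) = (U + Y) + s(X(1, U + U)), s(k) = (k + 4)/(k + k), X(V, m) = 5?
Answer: 9459/10 ≈ 945.90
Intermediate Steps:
s(k) = (4 + k)/(2*k) (s(k) = (4 + k)/((2*k)) = (4 + k)*(1/(2*k)) = (4 + k)/(2*k))
Z(U, Y) = 9/10 + U + Y (Z(U, Y) = (U + Y) + (½)*(4 + 5)/5 = (U + Y) + (½)*(⅕)*9 = (U + Y) + 9/10 = 9/10 + U + Y)
F = -177/10 (F = (9/10 + 5 + 0)*(-3) = (59/10)*(-3) = -177/10 ≈ -17.700)
-47*F + 114 = -47*(-177/10) + 114 = 8319/10 + 114 = 9459/10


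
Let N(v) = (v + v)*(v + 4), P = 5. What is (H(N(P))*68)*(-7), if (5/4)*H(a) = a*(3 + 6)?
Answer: -308448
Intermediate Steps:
N(v) = 2*v*(4 + v) (N(v) = (2*v)*(4 + v) = 2*v*(4 + v))
H(a) = 36*a/5 (H(a) = 4*(a*(3 + 6))/5 = 4*(a*9)/5 = 4*(9*a)/5 = 36*a/5)
(H(N(P))*68)*(-7) = ((36*(2*5*(4 + 5))/5)*68)*(-7) = ((36*(2*5*9)/5)*68)*(-7) = (((36/5)*90)*68)*(-7) = (648*68)*(-7) = 44064*(-7) = -308448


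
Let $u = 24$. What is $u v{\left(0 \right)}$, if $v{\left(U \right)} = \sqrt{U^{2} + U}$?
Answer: $0$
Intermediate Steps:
$v{\left(U \right)} = \sqrt{U + U^{2}}$
$u v{\left(0 \right)} = 24 \sqrt{0 \left(1 + 0\right)} = 24 \sqrt{0 \cdot 1} = 24 \sqrt{0} = 24 \cdot 0 = 0$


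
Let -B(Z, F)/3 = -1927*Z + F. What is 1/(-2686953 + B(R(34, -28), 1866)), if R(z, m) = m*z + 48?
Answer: -1/7918575 ≈ -1.2629e-7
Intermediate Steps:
R(z, m) = 48 + m*z
B(Z, F) = -3*F + 5781*Z (B(Z, F) = -3*(-1927*Z + F) = -3*(F - 1927*Z) = -3*F + 5781*Z)
1/(-2686953 + B(R(34, -28), 1866)) = 1/(-2686953 + (-3*1866 + 5781*(48 - 28*34))) = 1/(-2686953 + (-5598 + 5781*(48 - 952))) = 1/(-2686953 + (-5598 + 5781*(-904))) = 1/(-2686953 + (-5598 - 5226024)) = 1/(-2686953 - 5231622) = 1/(-7918575) = -1/7918575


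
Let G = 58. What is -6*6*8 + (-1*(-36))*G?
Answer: 1800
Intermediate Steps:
-6*6*8 + (-1*(-36))*G = -6*6*8 - 1*(-36)*58 = -36*8 + 36*58 = -288 + 2088 = 1800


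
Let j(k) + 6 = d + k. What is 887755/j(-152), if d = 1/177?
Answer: -31426527/5593 ≈ -5618.9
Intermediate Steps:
d = 1/177 ≈ 0.0056497
j(k) = -1061/177 + k (j(k) = -6 + (1/177 + k) = -1061/177 + k)
887755/j(-152) = 887755/(-1061/177 - 152) = 887755/(-27965/177) = 887755*(-177/27965) = -31426527/5593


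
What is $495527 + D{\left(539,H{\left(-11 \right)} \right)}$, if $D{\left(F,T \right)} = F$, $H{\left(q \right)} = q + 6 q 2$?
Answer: $496066$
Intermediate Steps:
$H{\left(q \right)} = 13 q$ ($H{\left(q \right)} = q + 12 q = 13 q$)
$495527 + D{\left(539,H{\left(-11 \right)} \right)} = 495527 + 539 = 496066$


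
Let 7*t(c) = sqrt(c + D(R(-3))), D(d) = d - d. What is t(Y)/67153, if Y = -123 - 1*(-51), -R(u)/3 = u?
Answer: 6*I*sqrt(2)/470071 ≈ 1.8051e-5*I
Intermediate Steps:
R(u) = -3*u
Y = -72 (Y = -123 + 51 = -72)
D(d) = 0
t(c) = sqrt(c)/7 (t(c) = sqrt(c + 0)/7 = sqrt(c)/7)
t(Y)/67153 = (sqrt(-72)/7)/67153 = ((6*I*sqrt(2))/7)*(1/67153) = (6*I*sqrt(2)/7)*(1/67153) = 6*I*sqrt(2)/470071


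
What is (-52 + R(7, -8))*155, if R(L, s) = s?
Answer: -9300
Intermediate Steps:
(-52 + R(7, -8))*155 = (-52 - 8)*155 = -60*155 = -9300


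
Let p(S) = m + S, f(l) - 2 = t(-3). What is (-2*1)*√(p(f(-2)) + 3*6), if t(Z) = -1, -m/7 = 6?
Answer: -2*I*√23 ≈ -9.5917*I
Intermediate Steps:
m = -42 (m = -7*6 = -42)
f(l) = 1 (f(l) = 2 - 1 = 1)
p(S) = -42 + S
(-2*1)*√(p(f(-2)) + 3*6) = (-2*1)*√((-42 + 1) + 3*6) = -2*√(-41 + 18) = -2*I*√23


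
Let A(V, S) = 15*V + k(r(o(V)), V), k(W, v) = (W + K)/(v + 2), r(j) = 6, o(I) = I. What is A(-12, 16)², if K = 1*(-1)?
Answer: 130321/4 ≈ 32580.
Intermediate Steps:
K = -1
k(W, v) = (-1 + W)/(2 + v) (k(W, v) = (W - 1)/(v + 2) = (-1 + W)/(2 + v))
A(V, S) = 5/(2 + V) + 15*V (A(V, S) = 15*V + (-1 + 6)/(2 + V) = 15*V + 5/(2 + V) = 5/(2 + V) + 15*V)
A(-12, 16)² = (5*(1 + 3*(-12)*(2 - 12))/(2 - 12))² = (5*(1 + 3*(-12)*(-10))/(-10))² = (5*(-⅒)*(1 + 360))² = (5*(-⅒)*361)² = (-361/2)² = 130321/4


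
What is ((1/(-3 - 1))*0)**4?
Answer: 0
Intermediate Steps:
((1/(-3 - 1))*0)**4 = ((1/(-4))*0)**4 = (-1/4*1*0)**4 = (-1/4*0)**4 = 0**4 = 0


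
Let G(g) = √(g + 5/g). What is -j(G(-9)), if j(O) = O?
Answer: -I*√86/3 ≈ -3.0912*I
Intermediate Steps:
-j(G(-9)) = -√(-9 + 5/(-9)) = -√(-9 + 5*(-⅑)) = -√(-9 - 5/9) = -√(-86/9) = -I*√86/3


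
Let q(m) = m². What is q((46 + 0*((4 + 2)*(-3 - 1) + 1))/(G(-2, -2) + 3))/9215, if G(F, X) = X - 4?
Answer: 2116/82935 ≈ 0.025514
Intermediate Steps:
G(F, X) = -4 + X
q((46 + 0*((4 + 2)*(-3 - 1) + 1))/(G(-2, -2) + 3))/9215 = ((46 + 0*((4 + 2)*(-3 - 1) + 1))/((-4 - 2) + 3))²/9215 = ((46 + 0*(6*(-4) + 1))/(-6 + 3))²*(1/9215) = ((46 + 0*(-24 + 1))/(-3))²*(1/9215) = ((46 + 0*(-23))*(-⅓))²*(1/9215) = ((46 + 0)*(-⅓))²*(1/9215) = (46*(-⅓))²*(1/9215) = (-46/3)²*(1/9215) = (2116/9)*(1/9215) = 2116/82935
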